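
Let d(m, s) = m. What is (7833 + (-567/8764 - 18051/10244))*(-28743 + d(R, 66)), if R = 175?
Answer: -179333152239024/801593 ≈ -2.2372e+8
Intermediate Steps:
(7833 + (-567/8764 - 18051/10244))*(-28743 + d(R, 66)) = (7833 + (-567/8764 - 18051/10244))*(-28743 + 175) = (7833 + (-567*1/8764 - 18051*1/10244))*(-28568) = (7833 + (-81/1252 - 18051/10244))*(-28568) = (7833 - 1464351/801593)*(-28568) = (6277413618/801593)*(-28568) = -179333152239024/801593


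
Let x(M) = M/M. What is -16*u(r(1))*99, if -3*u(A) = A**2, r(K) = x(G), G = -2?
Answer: 528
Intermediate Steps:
x(M) = 1
r(K) = 1
u(A) = -A**2/3
-16*u(r(1))*99 = -(-16)*1**2/3*99 = -(-16)/3*99 = -16*(-1/3)*99 = (16/3)*99 = 528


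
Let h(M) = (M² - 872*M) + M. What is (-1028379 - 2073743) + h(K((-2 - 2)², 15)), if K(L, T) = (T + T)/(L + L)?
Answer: -794352047/256 ≈ -3.1029e+6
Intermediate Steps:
K(L, T) = T/L (K(L, T) = (2*T)/((2*L)) = (2*T)*(1/(2*L)) = T/L)
h(M) = M² - 871*M
(-1028379 - 2073743) + h(K((-2 - 2)², 15)) = (-1028379 - 2073743) + (15/((-2 - 2)²))*(-871 + 15/((-2 - 2)²)) = -3102122 + (15/((-4)²))*(-871 + 15/((-4)²)) = -3102122 + (15/16)*(-871 + 15/16) = -3102122 + (15*(1/16))*(-871 + 15*(1/16)) = -3102122 + 15*(-871 + 15/16)/16 = -3102122 + (15/16)*(-13921/16) = -3102122 - 208815/256 = -794352047/256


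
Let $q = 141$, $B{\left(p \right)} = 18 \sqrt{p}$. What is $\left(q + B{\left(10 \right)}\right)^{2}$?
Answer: $23121 + 5076 \sqrt{10} \approx 39173.0$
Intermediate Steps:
$\left(q + B{\left(10 \right)}\right)^{2} = \left(141 + 18 \sqrt{10}\right)^{2}$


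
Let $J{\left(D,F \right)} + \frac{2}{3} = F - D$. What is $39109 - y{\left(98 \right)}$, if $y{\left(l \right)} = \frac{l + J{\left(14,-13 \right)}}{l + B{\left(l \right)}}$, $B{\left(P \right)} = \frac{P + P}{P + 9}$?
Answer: $\frac{1253264437}{32046} \approx 39108.0$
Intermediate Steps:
$J{\left(D,F \right)} = - \frac{2}{3} + F - D$ ($J{\left(D,F \right)} = - \frac{2}{3} - \left(D - F\right) = - \frac{2}{3} + F - D$)
$B{\left(P \right)} = \frac{2 P}{9 + P}$
$y{\left(l \right)} = \frac{- \frac{83}{3} + l}{l + \frac{2 l}{9 + l}}$ ($y{\left(l \right)} = \frac{l - \frac{83}{3}}{l + \frac{2 l}{9 + l}} = \frac{- \frac{83}{3} + l}{l + \frac{2 l}{9 + l}}$)
$39109 - y{\left(98 \right)} = 39109 - \frac{\left(-83 + 3 \cdot 98\right) \left(9 + 98\right)}{3 \cdot 98 \left(11 + 98\right)} = 39109 - \frac{1}{3} \cdot \frac{1}{98} \cdot \frac{1}{109} \left(-83 + 294\right) 107 = 39109 - \frac{1}{3} \cdot \frac{1}{98} \cdot \frac{1}{109} \cdot 211 \cdot 107 = 39109 - \frac{22577}{32046} = \frac{1253264437}{32046}$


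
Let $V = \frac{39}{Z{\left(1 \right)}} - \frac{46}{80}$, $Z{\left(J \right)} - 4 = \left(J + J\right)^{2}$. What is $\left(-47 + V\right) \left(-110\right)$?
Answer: $4697$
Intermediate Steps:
$Z{\left(J \right)} = 4 + 4 J^{2}$ ($Z{\left(J \right)} = 4 + \left(J + J\right)^{2} = 4 + \left(2 J\right)^{2} = 4 + 4 J^{2}$)
$V = \frac{43}{10}$ ($V = \frac{39}{4 + 4 \cdot 1^{2}} - \frac{46}{80} = \frac{39}{4 + 4 \cdot 1} - \frac{23}{40} = \frac{39}{4 + 4} - \frac{23}{40} = \frac{39}{8} - \frac{23}{40} = \frac{43}{10} \approx 4.3$)
$\left(-47 + V\right) \left(-110\right) = \left(-47 + \frac{43}{10}\right) \left(-110\right) = \left(- \frac{427}{10}\right) \left(-110\right) = 4697$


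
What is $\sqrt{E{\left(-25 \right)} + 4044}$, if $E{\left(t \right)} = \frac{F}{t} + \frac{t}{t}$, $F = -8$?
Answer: $\frac{3 \sqrt{11237}}{5} \approx 63.603$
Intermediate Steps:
$E{\left(t \right)} = 1 - \frac{8}{t}$ ($E{\left(t \right)} = - \frac{8}{t} + \frac{t}{t} = - \frac{8}{t} + 1 = 1 - \frac{8}{t}$)
$\sqrt{E{\left(-25 \right)} + 4044} = \sqrt{\frac{-8 - 25}{-25} + 4044} = \sqrt{\left(- \frac{1}{25}\right) \left(-33\right) + 4044} = \sqrt{\frac{33}{25} + 4044} = \sqrt{\frac{101133}{25}} = \frac{3 \sqrt{11237}}{5}$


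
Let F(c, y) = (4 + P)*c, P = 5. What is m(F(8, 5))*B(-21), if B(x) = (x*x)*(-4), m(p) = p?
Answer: -127008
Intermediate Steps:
F(c, y) = 9*c (F(c, y) = (4 + 5)*c = 9*c)
B(x) = -4*x² (B(x) = x²*(-4) = -4*x²)
m(F(8, 5))*B(-21) = (9*8)*(-4*(-21)²) = 72*(-4*441) = 72*(-1764) = -127008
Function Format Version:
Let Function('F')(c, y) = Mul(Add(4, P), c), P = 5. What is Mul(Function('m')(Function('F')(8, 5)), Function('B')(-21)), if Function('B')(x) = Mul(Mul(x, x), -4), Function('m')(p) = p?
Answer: -127008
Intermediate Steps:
Function('F')(c, y) = Mul(9, c) (Function('F')(c, y) = Mul(Add(4, 5), c) = Mul(9, c))
Function('B')(x) = Mul(-4, Pow(x, 2)) (Function('B')(x) = Mul(Pow(x, 2), -4) = Mul(-4, Pow(x, 2)))
Mul(Function('m')(Function('F')(8, 5)), Function('B')(-21)) = Mul(Mul(9, 8), Mul(-4, Pow(-21, 2))) = Mul(72, Mul(-4, 441)) = Mul(72, -1764) = -127008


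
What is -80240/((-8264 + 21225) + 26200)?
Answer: -80240/39161 ≈ -2.0490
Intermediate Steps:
-80240/((-8264 + 21225) + 26200) = -80240/(12961 + 26200) = -80240/39161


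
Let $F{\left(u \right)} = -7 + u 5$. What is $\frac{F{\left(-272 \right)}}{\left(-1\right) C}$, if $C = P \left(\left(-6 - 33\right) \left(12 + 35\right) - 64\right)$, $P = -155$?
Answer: $\frac{1367}{294035} \approx 0.0046491$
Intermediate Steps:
$F{\left(u \right)} = -7 + 5 u$
$C = 294035$ ($C = - 155 \left(\left(-6 - 33\right) \left(12 + 35\right) - 64\right) = - 155 \left(\left(-39\right) 47 - 64\right) = - 155 \left(-1833 - 64\right) = \left(-155\right) \left(-1897\right) = 294035$)
$\frac{F{\left(-272 \right)}}{\left(-1\right) C} = \frac{-7 + 5 \left(-272\right)}{\left(-1\right) 294035} = \frac{-7 - 1360}{-294035} = \left(-1367\right) \left(- \frac{1}{294035}\right) = \frac{1367}{294035}$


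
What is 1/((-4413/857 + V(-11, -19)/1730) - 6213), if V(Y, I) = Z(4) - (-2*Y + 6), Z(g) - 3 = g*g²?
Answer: -1482610/9219056997 ≈ -0.00016082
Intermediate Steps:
Z(g) = 3 + g³ (Z(g) = 3 + g*g² = 3 + g³)
V(Y, I) = 61 + 2*Y (V(Y, I) = (3 + 4³) - (-2*Y + 6) = (3 + 64) - (6 - 2*Y) = 67 + (-6 + 2*Y) = 61 + 2*Y)
1/((-4413/857 + V(-11, -19)/1730) - 6213) = 1/((-4413/857 + (61 + 2*(-11))/1730) - 6213) = 1/((-4413*1/857 + (61 - 22)*(1/1730)) - 6213) = 1/((-4413/857 + 39*(1/1730)) - 6213) = 1/((-4413/857 + 39/1730) - 6213) = 1/(-7601067/1482610 - 6213) = 1/(-9219056997/1482610) = -1482610/9219056997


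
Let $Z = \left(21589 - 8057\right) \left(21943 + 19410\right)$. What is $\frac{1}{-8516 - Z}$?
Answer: $- \frac{1}{559597312} \approx -1.787 \cdot 10^{-9}$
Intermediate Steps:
$Z = 559588796$ ($Z = 13532 \cdot 41353 = 559588796$)
$\frac{1}{-8516 - Z} = \frac{1}{-8516 - 559588796} = \frac{1}{-559597312} = - \frac{1}{559597312}$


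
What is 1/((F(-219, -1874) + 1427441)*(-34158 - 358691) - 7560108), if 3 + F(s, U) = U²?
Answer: -1/1940412125694 ≈ -5.1535e-13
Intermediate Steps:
F(s, U) = -3 + U²
1/((F(-219, -1874) + 1427441)*(-34158 - 358691) - 7560108) = 1/(((-3 + (-1874)²) + 1427441)*(-34158 - 358691) - 7560108) = 1/(((-3 + 3511876) + 1427441)*(-392849) - 7560108) = 1/((3511873 + 1427441)*(-392849) - 7560108) = 1/(4939314*(-392849) - 7560108) = 1/(-1940404565586 - 7560108) = 1/(-1940412125694) = -1/1940412125694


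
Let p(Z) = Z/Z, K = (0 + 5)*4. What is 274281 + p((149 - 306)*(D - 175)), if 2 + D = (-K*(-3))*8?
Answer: 274282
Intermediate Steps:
K = 20 (K = 5*4 = 20)
D = 478 (D = -2 + (-1*20*(-3))*8 = -2 - 20*(-3)*8 = -2 + 60*8 = -2 + 480 = 478)
p(Z) = 1
274281 + p((149 - 306)*(D - 175)) = 274281 + 1 = 274282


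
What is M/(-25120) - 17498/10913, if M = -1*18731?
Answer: -235138357/274134560 ≈ -0.85775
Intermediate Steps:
M = -18731
M/(-25120) - 17498/10913 = -18731/(-25120) - 17498/10913 = -18731*(-1/25120) - 17498*1/10913 = 18731/25120 - 17498/10913 = -235138357/274134560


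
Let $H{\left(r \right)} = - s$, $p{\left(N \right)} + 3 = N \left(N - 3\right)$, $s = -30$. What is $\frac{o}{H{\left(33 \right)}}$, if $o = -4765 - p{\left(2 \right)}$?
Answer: $- \frac{476}{3} \approx -158.67$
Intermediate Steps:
$p{\left(N \right)} = -3 + N \left(-3 + N\right)$ ($p{\left(N \right)} = -3 + N \left(N - 3\right) = -3 + N \left(-3 + N\right)$)
$H{\left(r \right)} = 30$ ($H{\left(r \right)} = \left(-1\right) \left(-30\right) = 30$)
$o = -4760$ ($o = -4765 - \left(-3 + 2^{2} - 6\right) = -4765 - \left(-3 + 4 - 6\right) = -4765 - -5 = -4765 + 5 = -4760$)
$\frac{o}{H{\left(33 \right)}} = - \frac{4760}{30} = \left(-4760\right) \frac{1}{30} = - \frac{476}{3}$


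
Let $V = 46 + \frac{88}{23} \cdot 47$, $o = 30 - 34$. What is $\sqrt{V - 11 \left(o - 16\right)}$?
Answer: $\frac{\sqrt{235842}}{23} \approx 21.115$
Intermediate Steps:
$o = -4$
$V = \frac{5194}{23}$ ($V = 46 + 88 \cdot \frac{1}{23} \cdot 47 = 46 + \frac{88}{23} \cdot 47 = 46 + \frac{4136}{23} = \frac{5194}{23} \approx 225.83$)
$\sqrt{V - 11 \left(o - 16\right)} = \sqrt{\frac{5194}{23} - 11 \left(-4 - 16\right)} = \sqrt{\frac{5194}{23} - -220} = \sqrt{\frac{5194}{23} + 220} = \sqrt{\frac{10254}{23}} = \frac{\sqrt{235842}}{23}$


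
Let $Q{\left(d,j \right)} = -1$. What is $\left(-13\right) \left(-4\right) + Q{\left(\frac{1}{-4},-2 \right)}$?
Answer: $51$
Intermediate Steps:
$\left(-13\right) \left(-4\right) + Q{\left(\frac{1}{-4},-2 \right)} = \left(-13\right) \left(-4\right) - 1 = 52 - 1 = 51$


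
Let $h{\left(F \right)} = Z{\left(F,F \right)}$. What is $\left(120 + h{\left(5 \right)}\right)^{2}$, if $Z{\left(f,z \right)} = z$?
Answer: $15625$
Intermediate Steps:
$h{\left(F \right)} = F$
$\left(120 + h{\left(5 \right)}\right)^{2} = \left(120 + 5\right)^{2} = 125^{2} = 15625$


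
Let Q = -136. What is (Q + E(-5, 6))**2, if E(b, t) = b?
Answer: 19881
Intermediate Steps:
(Q + E(-5, 6))**2 = (-136 - 5)**2 = (-141)**2 = 19881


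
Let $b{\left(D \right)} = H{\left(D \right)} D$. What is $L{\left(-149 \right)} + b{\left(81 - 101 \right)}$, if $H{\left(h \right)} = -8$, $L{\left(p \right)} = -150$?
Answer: $10$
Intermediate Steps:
$b{\left(D \right)} = - 8 D$
$L{\left(-149 \right)} + b{\left(81 - 101 \right)} = -150 - 8 \left(81 - 101\right) = -150 - -160 = -150 + 160 = 10$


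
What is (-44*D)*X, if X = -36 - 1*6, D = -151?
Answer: -279048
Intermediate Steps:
X = -42 (X = -36 - 6 = -42)
(-44*D)*X = -44*(-151)*(-42) = 6644*(-42) = -279048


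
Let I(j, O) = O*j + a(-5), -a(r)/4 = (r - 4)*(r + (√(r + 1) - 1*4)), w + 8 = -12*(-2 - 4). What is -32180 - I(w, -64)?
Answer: -27760 - 72*I ≈ -27760.0 - 72.0*I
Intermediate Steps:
w = 64 (w = -8 - 12*(-2 - 4) = -8 - 12*(-6) = -8 + 72 = 64)
a(r) = -4*(-4 + r)*(-4 + r + √(1 + r)) (a(r) = -4*(r - 4)*(r + (√(r + 1) - 1*4)) = -4*(-4 + r)*(r + (√(1 + r) - 4)) = -4*(-4 + r)*(r + (-4 + √(1 + r))) = -4*(-4 + r)*(-4 + r + √(1 + r)))
I(j, O) = -324 + 72*I + O*j (I(j, O) = O*j + (-64 - 4*(-5)² + 16*√(1 - 5) + 32*(-5) - 4*(-5)*√(1 - 5)) = O*j + (-64 - 4*25 + 16*√(-4) - 160 - 4*(-5)*√(-4)) = O*j + (-64 - 100 + 16*(2*I) - 160 - 4*(-5)*2*I) = O*j + (-64 - 100 + 32*I - 160 + 40*I) = O*j + (-324 + 72*I) = -324 + 72*I + O*j)
-32180 - I(w, -64) = -32180 - (-324 + 72*I - 64*64) = -32180 - (-324 + 72*I - 4096) = -32180 - (-4420 + 72*I) = -32180 + (4420 - 72*I) = -27760 - 72*I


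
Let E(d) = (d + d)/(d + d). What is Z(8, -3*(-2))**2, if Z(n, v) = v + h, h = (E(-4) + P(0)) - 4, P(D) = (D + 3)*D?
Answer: 9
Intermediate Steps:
E(d) = 1 (E(d) = (2*d)/((2*d)) = (2*d)*(1/(2*d)) = 1)
P(D) = D*(3 + D) (P(D) = (3 + D)*D = D*(3 + D))
h = -3 (h = (1 + 0*(3 + 0)) - 4 = (1 + 0*3) - 4 = (1 + 0) - 4 = 1 - 4 = -3)
Z(n, v) = -3 + v (Z(n, v) = v - 3 = -3 + v)
Z(8, -3*(-2))**2 = (-3 - 3*(-2))**2 = (-3 + 6)**2 = 3**2 = 9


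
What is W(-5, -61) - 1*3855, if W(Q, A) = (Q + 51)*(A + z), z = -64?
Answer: -9605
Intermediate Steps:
W(Q, A) = (-64 + A)*(51 + Q) (W(Q, A) = (Q + 51)*(A - 64) = (51 + Q)*(-64 + A) = (-64 + A)*(51 + Q))
W(-5, -61) - 1*3855 = (-3264 - 64*(-5) + 51*(-61) - 61*(-5)) - 1*3855 = (-3264 + 320 - 3111 + 305) - 3855 = -5750 - 3855 = -9605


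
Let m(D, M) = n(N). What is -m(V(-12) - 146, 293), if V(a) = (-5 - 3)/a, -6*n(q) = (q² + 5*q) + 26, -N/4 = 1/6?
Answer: 104/27 ≈ 3.8519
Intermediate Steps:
N = -⅔ (N = -4/6 = -4*⅙ = -⅔ ≈ -0.66667)
n(q) = -13/3 - 5*q/6 - q²/6 (n(q) = -((q² + 5*q) + 26)/6 = -(26 + q² + 5*q)/6 = -13/3 - 5*q/6 - q²/6)
V(a) = -8/a
m(D, M) = -104/27 (m(D, M) = -13/3 - ⅚*(-⅔) - (-⅔)²/6 = -13/3 + 5/9 - ⅙*4/9 = -13/3 + 5/9 - 2/27 = -104/27)
-m(V(-12) - 146, 293) = -1*(-104/27) = 104/27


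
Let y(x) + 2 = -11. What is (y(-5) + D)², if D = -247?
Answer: 67600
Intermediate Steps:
y(x) = -13 (y(x) = -2 - 11 = -13)
(y(-5) + D)² = (-13 - 247)² = (-260)² = 67600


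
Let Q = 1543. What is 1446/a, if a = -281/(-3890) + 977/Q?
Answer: 2893094140/1411371 ≈ 2049.8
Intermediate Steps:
a = 4234113/6002270 (a = -281/(-3890) + 977/1543 = -281*(-1/3890) + 977*(1/1543) = 281/3890 + 977/1543 = 4234113/6002270 ≈ 0.70542)
1446/a = 1446/(4234113/6002270) = 1446*(6002270/4234113) = 2893094140/1411371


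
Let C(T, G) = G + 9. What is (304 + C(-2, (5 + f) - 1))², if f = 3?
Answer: 102400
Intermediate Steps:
C(T, G) = 9 + G
(304 + C(-2, (5 + f) - 1))² = (304 + (9 + ((5 + 3) - 1)))² = (304 + (9 + (8 - 1)))² = (304 + (9 + 7))² = (304 + 16)² = 320² = 102400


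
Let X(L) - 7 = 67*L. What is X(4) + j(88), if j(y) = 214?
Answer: 489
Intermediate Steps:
X(L) = 7 + 67*L
X(4) + j(88) = (7 + 67*4) + 214 = (7 + 268) + 214 = 275 + 214 = 489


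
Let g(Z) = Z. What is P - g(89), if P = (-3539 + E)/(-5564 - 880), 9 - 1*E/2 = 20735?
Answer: -58725/716 ≈ -82.018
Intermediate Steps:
E = -41452 (E = 18 - 2*20735 = 18 - 41470 = -41452)
P = 4999/716 (P = (-3539 - 41452)/(-5564 - 880) = -44991/(-6444) = -44991*(-1/6444) = 4999/716 ≈ 6.9818)
P - g(89) = 4999/716 - 1*89 = 4999/716 - 89 = -58725/716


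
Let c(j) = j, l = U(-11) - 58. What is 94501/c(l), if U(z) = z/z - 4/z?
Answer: -1039511/623 ≈ -1668.6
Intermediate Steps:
U(z) = 1 - 4/z
l = -623/11 (l = (-4 - 11)/(-11) - 58 = -1/11*(-15) - 58 = 15/11 - 58 = -623/11 ≈ -56.636)
94501/c(l) = 94501/(-623/11) = 94501*(-11/623) = -1039511/623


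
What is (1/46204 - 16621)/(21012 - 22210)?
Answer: 767956683/55352392 ≈ 13.874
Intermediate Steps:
(1/46204 - 16621)/(21012 - 22210) = (1/46204 - 16621)/(-1198) = -767956683/46204*(-1/1198) = 767956683/55352392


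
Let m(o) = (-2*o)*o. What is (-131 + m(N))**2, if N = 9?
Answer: 85849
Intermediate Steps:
m(o) = -2*o**2
(-131 + m(N))**2 = (-131 - 2*9**2)**2 = (-131 - 2*81)**2 = (-131 - 162)**2 = (-293)**2 = 85849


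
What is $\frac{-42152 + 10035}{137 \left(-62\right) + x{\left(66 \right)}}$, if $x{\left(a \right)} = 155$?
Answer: $\frac{32117}{8339} \approx 3.8514$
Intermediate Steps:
$\frac{-42152 + 10035}{137 \left(-62\right) + x{\left(66 \right)}} = \frac{-42152 + 10035}{137 \left(-62\right) + 155} = - \frac{32117}{-8494 + 155} = - \frac{32117}{-8339} = \left(-32117\right) \left(- \frac{1}{8339}\right) = \frac{32117}{8339}$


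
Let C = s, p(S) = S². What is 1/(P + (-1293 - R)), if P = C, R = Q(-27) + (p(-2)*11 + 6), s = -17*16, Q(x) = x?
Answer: -1/1588 ≈ -0.00062972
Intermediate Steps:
s = -272
R = 23 (R = -27 + ((-2)²*11 + 6) = -27 + (4*11 + 6) = -27 + (44 + 6) = -27 + 50 = 23)
C = -272
P = -272
1/(P + (-1293 - R)) = 1/(-272 + (-1293 - 1*23)) = 1/(-272 + (-1293 - 23)) = 1/(-272 - 1316) = 1/(-1588) = -1/1588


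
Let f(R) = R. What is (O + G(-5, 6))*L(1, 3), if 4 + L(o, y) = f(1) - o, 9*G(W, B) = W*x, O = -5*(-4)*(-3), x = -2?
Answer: 2120/9 ≈ 235.56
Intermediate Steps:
O = -60 (O = 20*(-3) = -60)
G(W, B) = -2*W/9 (G(W, B) = (W*(-2))/9 = (-2*W)/9 = -2*W/9)
L(o, y) = -3 - o (L(o, y) = -4 + (1 - o) = -3 - o)
(O + G(-5, 6))*L(1, 3) = (-60 - 2/9*(-5))*(-3 - 1*1) = (-60 + 10/9)*(-3 - 1) = -530/9*(-4) = 2120/9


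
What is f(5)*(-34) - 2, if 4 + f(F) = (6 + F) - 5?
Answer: -70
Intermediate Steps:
f(F) = -3 + F (f(F) = -4 + ((6 + F) - 5) = -4 + (1 + F) = -3 + F)
f(5)*(-34) - 2 = (-3 + 5)*(-34) - 2 = 2*(-34) - 2 = -68 - 2 = -70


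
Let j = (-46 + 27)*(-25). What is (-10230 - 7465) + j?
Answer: -17220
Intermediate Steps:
j = 475 (j = -19*(-25) = 475)
(-10230 - 7465) + j = (-10230 - 7465) + 475 = -17695 + 475 = -17220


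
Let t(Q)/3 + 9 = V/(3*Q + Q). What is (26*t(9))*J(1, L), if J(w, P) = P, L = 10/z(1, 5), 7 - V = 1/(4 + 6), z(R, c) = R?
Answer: -13741/2 ≈ -6870.5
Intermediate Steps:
V = 69/10 (V = 7 - 1/(4 + 6) = 7 - 1/10 = 69/10 ≈ 6.9000)
L = 10 (L = 10/1 = 10*1 = 10)
t(Q) = -27 + 207/(40*Q) (t(Q) = -27 + 3*(69/(10*(3*Q + Q))) = -27 + 3*(69/(10*((4*Q)))) = -27 + 3*(69*(1/(4*Q))/10) = -27 + 3*(69/(40*Q)) = -27 + 207/(40*Q))
(26*t(9))*J(1, L) = (26*(-27 + (207/40)/9))*10 = (26*(-27 + (207/40)*(1/9)))*10 = (26*(-27 + 23/40))*10 = (26*(-1057/40))*10 = -13741/20*10 = -13741/2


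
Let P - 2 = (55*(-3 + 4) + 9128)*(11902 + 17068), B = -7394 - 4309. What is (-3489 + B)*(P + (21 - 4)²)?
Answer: -4041555120792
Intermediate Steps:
B = -11703
P = 266031512 (P = 2 + (55*(-3 + 4) + 9128)*(11902 + 17068) = 2 + (55*1 + 9128)*28970 = 2 + (55 + 9128)*28970 = 2 + 9183*28970 = 2 + 266031510 = 266031512)
(-3489 + B)*(P + (21 - 4)²) = (-3489 - 11703)*(266031512 + (21 - 4)²) = -15192*(266031512 + 17²) = -15192*(266031512 + 289) = -15192*266031801 = -4041555120792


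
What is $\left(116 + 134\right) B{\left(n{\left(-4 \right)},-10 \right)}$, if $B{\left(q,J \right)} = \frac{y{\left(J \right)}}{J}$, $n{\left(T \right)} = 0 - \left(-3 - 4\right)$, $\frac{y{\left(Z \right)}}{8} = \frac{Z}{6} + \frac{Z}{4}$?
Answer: $\frac{2500}{3} \approx 833.33$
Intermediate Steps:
$y{\left(Z \right)} = \frac{10 Z}{3}$ ($y{\left(Z \right)} = 8 \left(\frac{Z}{6} + \frac{Z}{4}\right) = 8 \frac{5 Z}{12} = \frac{10 Z}{3}$)
$n{\left(T \right)} = 7$ ($n{\left(T \right)} = 0 - -7 = 0 + 7 = 7$)
$B{\left(q,J \right)} = \frac{10}{3}$ ($B{\left(q,J \right)} = \frac{\frac{10}{3} J}{J} = \frac{10}{3}$)
$\left(116 + 134\right) B{\left(n{\left(-4 \right)},-10 \right)} = \left(116 + 134\right) \frac{10}{3} = 250 \cdot \frac{10}{3} = \frac{2500}{3}$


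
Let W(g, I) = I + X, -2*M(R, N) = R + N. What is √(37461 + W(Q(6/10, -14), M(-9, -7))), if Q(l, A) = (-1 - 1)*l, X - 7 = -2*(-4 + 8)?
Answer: 2*√9367 ≈ 193.57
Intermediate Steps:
M(R, N) = -N/2 - R/2 (M(R, N) = -(R + N)/2 = -(N + R)/2 = -N/2 - R/2)
X = -1 (X = 7 - 2*(-4 + 8) = 7 - 2*4 = 7 - 8 = -1)
Q(l, A) = -2*l
W(g, I) = -1 + I (W(g, I) = I - 1 = -1 + I)
√(37461 + W(Q(6/10, -14), M(-9, -7))) = √(37461 + (-1 + (-½*(-7) - ½*(-9)))) = √(37461 + (-1 + (7/2 + 9/2))) = √(37461 + (-1 + 8)) = √(37461 + 7) = √37468 = 2*√9367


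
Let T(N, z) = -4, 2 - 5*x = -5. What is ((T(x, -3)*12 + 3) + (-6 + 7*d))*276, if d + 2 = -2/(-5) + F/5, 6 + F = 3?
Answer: -91632/5 ≈ -18326.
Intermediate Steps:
F = -3 (F = -6 + 3 = -3)
x = 7/5 (x = 2/5 - 1/5*(-5) = 2/5 + 1 = 7/5 ≈ 1.4000)
d = -11/5 (d = -2 + (-2/(-5) - 3/5) = -2 + (-2*(-1/5) - 3*1/5) = -2 + (2/5 - 3/5) = -2 - 1/5 = -11/5 ≈ -2.2000)
((T(x, -3)*12 + 3) + (-6 + 7*d))*276 = ((-4*12 + 3) + (-6 + 7*(-11/5)))*276 = ((-48 + 3) + (-6 - 77/5))*276 = (-45 - 107/5)*276 = -332/5*276 = -91632/5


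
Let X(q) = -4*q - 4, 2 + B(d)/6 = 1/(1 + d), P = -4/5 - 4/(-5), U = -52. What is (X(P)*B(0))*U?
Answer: -1248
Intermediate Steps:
P = 0 (P = -4*⅕ - 4*(-⅕) = -⅘ + ⅘ = 0)
B(d) = -12 + 6/(1 + d)
X(q) = -4 - 4*q
(X(P)*B(0))*U = ((-4 - 4*0)*(6*(-1 - 2*0)/(1 + 0)))*(-52) = ((-4 + 0)*(6*(-1 + 0)/1))*(-52) = -24*(-1)*(-52) = -4*(-6)*(-52) = 24*(-52) = -1248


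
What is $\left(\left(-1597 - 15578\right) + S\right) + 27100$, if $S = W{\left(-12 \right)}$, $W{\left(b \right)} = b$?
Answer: $9913$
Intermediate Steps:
$S = -12$
$\left(\left(-1597 - 15578\right) + S\right) + 27100 = \left(\left(-1597 - 15578\right) - 12\right) + 27100 = \left(-17175 - 12\right) + 27100 = -17187 + 27100 = 9913$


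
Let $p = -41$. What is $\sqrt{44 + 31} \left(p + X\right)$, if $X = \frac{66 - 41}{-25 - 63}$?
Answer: $- \frac{18165 \sqrt{3}}{88} \approx -357.53$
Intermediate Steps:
$X = - \frac{25}{88}$ ($X = \frac{25}{-88} = 25 \left(- \frac{1}{88}\right) = - \frac{25}{88} \approx -0.28409$)
$\sqrt{44 + 31} \left(p + X\right) = \sqrt{44 + 31} \left(-41 - \frac{25}{88}\right) = \sqrt{75} \left(- \frac{3633}{88}\right) = 5 \sqrt{3} \left(- \frac{3633}{88}\right) = - \frac{18165 \sqrt{3}}{88}$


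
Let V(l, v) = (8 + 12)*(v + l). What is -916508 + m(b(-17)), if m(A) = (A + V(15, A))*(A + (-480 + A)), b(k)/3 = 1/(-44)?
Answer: -1025945875/968 ≈ -1.0599e+6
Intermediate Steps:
b(k) = -3/44 (b(k) = 3/(-44) = 3*(-1/44) = -3/44)
V(l, v) = 20*l + 20*v (V(l, v) = 20*(l + v) = 20*l + 20*v)
m(A) = (-480 + 2*A)*(300 + 21*A) (m(A) = (A + (20*15 + 20*A))*(A + (-480 + A)) = (A + (300 + 20*A))*(-480 + 2*A) = (300 + 21*A)*(-480 + 2*A) = (-480 + 2*A)*(300 + 21*A))
-916508 + m(b(-17)) = -916508 + (-144000 - 9480*(-3/44) + 42*(-3/44)**2) = -916508 + (-144000 + 7110/11 + 42*(9/1936)) = -916508 + (-144000 + 7110/11 + 189/968) = -916508 - 138766131/968 = -1025945875/968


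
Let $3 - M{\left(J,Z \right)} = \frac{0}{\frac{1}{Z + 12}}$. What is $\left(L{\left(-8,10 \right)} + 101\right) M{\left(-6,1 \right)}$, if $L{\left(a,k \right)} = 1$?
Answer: $306$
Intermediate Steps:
$M{\left(J,Z \right)} = 3$ ($M{\left(J,Z \right)} = 3 - \frac{0}{\frac{1}{Z + 12}} = 3 - \frac{0}{\frac{1}{12 + Z}} = 3 - 0 \left(12 + Z\right) = 3 - 0 = 3 + 0 = 3$)
$\left(L{\left(-8,10 \right)} + 101\right) M{\left(-6,1 \right)} = \left(1 + 101\right) 3 = 102 \cdot 3 = 306$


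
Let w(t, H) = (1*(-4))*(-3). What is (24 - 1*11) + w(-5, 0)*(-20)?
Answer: -227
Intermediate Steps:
w(t, H) = 12 (w(t, H) = -4*(-3) = 12)
(24 - 1*11) + w(-5, 0)*(-20) = (24 - 1*11) + 12*(-20) = (24 - 11) - 240 = 13 - 240 = -227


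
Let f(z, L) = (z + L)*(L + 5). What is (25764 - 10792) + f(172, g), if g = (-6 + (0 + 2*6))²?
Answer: 23500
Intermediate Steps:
g = 36 (g = (-6 + (0 + 12))² = (-6 + 12)² = 6² = 36)
f(z, L) = (5 + L)*(L + z) (f(z, L) = (L + z)*(5 + L) = (5 + L)*(L + z))
(25764 - 10792) + f(172, g) = (25764 - 10792) + (36² + 5*36 + 5*172 + 36*172) = 14972 + (1296 + 180 + 860 + 6192) = 14972 + 8528 = 23500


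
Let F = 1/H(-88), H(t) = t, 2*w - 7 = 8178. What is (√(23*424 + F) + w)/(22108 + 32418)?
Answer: 8185/109052 + 5*√755194/2399144 ≈ 0.076867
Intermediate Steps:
w = 8185/2 (w = 7/2 + (½)*8178 = 7/2 + 4089 = 8185/2 ≈ 4092.5)
F = -1/88 (F = 1/(-88) = -1/88 ≈ -0.011364)
(√(23*424 + F) + w)/(22108 + 32418) = (√(23*424 - 1/88) + 8185/2)/(22108 + 32418) = (√(9752 - 1/88) + 8185/2)/54526 = (√(858175/88) + 8185/2)*(1/54526) = (5*√755194/44 + 8185/2)*(1/54526) = (8185/2 + 5*√755194/44)*(1/54526) = 8185/109052 + 5*√755194/2399144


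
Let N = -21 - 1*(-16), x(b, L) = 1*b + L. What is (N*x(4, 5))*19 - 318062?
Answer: -318917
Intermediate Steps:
x(b, L) = L + b (x(b, L) = b + L = L + b)
N = -5 (N = -21 + 16 = -5)
(N*x(4, 5))*19 - 318062 = -5*(5 + 4)*19 - 318062 = -5*9*19 - 318062 = -45*19 - 318062 = -855 - 318062 = -318917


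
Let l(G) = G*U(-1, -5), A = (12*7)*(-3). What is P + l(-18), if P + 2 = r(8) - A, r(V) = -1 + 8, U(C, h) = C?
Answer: 275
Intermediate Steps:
A = -252 (A = 84*(-3) = -252)
r(V) = 7
l(G) = -G (l(G) = G*(-1) = -G)
P = 257 (P = -2 + (7 - 1*(-252)) = -2 + (7 + 252) = -2 + 259 = 257)
P + l(-18) = 257 - 1*(-18) = 257 + 18 = 275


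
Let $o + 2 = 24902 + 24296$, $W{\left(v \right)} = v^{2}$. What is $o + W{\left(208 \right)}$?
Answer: $92460$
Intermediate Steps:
$o = 49196$ ($o = -2 + \left(24902 + 24296\right) = -2 + 49198 = 49196$)
$o + W{\left(208 \right)} = 49196 + 208^{2} = 49196 + 43264 = 92460$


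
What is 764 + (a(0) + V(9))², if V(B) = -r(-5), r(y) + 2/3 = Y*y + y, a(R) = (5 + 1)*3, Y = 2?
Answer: 17077/9 ≈ 1897.4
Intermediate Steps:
a(R) = 18 (a(R) = 6*3 = 18)
r(y) = -⅔ + 3*y (r(y) = -⅔ + (2*y + y) = -⅔ + 3*y)
V(B) = 47/3 (V(B) = -(-⅔ + 3*(-5)) = -(-⅔ - 15) = -1*(-47/3) = 47/3)
764 + (a(0) + V(9))² = 764 + (18 + 47/3)² = 764 + (101/3)² = 764 + 10201/9 = 17077/9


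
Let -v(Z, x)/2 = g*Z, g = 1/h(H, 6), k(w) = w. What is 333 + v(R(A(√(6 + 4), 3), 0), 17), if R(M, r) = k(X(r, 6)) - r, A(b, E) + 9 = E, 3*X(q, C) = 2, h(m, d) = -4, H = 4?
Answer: 1000/3 ≈ 333.33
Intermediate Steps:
X(q, C) = ⅔ (X(q, C) = (⅓)*2 = ⅔)
A(b, E) = -9 + E
R(M, r) = ⅔ - r
g = -¼ (g = 1/(-4) = -¼ ≈ -0.25000)
v(Z, x) = Z/2 (v(Z, x) = -(-1)*Z/2 = Z/2)
333 + v(R(A(√(6 + 4), 3), 0), 17) = 333 + (⅔ - 1*0)/2 = 333 + (⅔ + 0)/2 = 333 + (½)*(⅔) = 333 + ⅓ = 1000/3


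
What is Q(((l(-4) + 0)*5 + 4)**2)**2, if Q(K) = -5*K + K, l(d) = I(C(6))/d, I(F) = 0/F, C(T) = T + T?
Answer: 4096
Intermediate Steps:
C(T) = 2*T
I(F) = 0
l(d) = 0 (l(d) = 0/d = 0)
Q(K) = -4*K
Q(((l(-4) + 0)*5 + 4)**2)**2 = (-4*((0 + 0)*5 + 4)**2)**2 = (-4*(0*5 + 4)**2)**2 = (-4*(0 + 4)**2)**2 = (-4*4**2)**2 = (-4*16)**2 = (-64)**2 = 4096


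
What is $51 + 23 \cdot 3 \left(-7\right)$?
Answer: $-432$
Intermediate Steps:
$51 + 23 \cdot 3 \left(-7\right) = 51 + 23 \left(-21\right) = 51 - 483 = -432$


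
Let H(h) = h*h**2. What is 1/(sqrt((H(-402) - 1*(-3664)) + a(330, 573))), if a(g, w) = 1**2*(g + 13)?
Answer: -I*sqrt(64960801)/64960801 ≈ -0.00012407*I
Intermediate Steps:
H(h) = h**3
a(g, w) = 13 + g (a(g, w) = 1*(13 + g) = 13 + g)
1/(sqrt((H(-402) - 1*(-3664)) + a(330, 573))) = 1/(sqrt(((-402)**3 - 1*(-3664)) + (13 + 330))) = 1/(sqrt((-64964808 + 3664) + 343)) = 1/(sqrt(-64961144 + 343)) = 1/(sqrt(-64960801)) = 1/(I*sqrt(64960801)) = -I*sqrt(64960801)/64960801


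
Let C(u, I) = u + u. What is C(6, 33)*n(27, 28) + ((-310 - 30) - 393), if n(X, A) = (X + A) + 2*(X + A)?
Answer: 1247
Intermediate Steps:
C(u, I) = 2*u
n(X, A) = 3*A + 3*X (n(X, A) = (A + X) + 2*(A + X) = (A + X) + (2*A + 2*X) = 3*A + 3*X)
C(6, 33)*n(27, 28) + ((-310 - 30) - 393) = (2*6)*(3*28 + 3*27) + ((-310 - 30) - 393) = 12*(84 + 81) + (-340 - 393) = 12*165 - 733 = 1980 - 733 = 1247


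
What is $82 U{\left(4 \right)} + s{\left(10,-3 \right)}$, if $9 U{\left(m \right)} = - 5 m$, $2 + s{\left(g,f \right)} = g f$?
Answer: $- \frac{1928}{9} \approx -214.22$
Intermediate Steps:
$s{\left(g,f \right)} = -2 + f g$ ($s{\left(g,f \right)} = -2 + g f = -2 + f g$)
$U{\left(m \right)} = - \frac{5 m}{9}$ ($U{\left(m \right)} = \frac{\left(-5\right) m}{9} = - \frac{5 m}{9}$)
$82 U{\left(4 \right)} + s{\left(10,-3 \right)} = 82 \left(\left(- \frac{5}{9}\right) 4\right) - 32 = 82 \left(- \frac{20}{9}\right) - 32 = - \frac{1640}{9} - 32 = - \frac{1928}{9}$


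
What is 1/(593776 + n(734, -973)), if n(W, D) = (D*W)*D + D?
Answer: 1/695491889 ≈ 1.4378e-9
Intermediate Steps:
n(W, D) = D + W*D**2 (n(W, D) = W*D**2 + D = D + W*D**2)
1/(593776 + n(734, -973)) = 1/(593776 - 973*(1 - 973*734)) = 1/(593776 - 973*(1 - 714182)) = 1/(593776 - 973*(-714181)) = 1/(593776 + 694898113) = 1/695491889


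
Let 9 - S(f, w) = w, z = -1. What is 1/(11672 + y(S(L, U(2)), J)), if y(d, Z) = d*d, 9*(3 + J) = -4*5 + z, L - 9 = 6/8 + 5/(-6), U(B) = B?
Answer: 1/11721 ≈ 8.5317e-5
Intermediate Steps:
L = 107/12 (L = 9 + (6/8 + 5/(-6)) = 9 + (6*(⅛) + 5*(-⅙)) = 9 + (¾ - ⅚) = 9 - 1/12 = 107/12 ≈ 8.9167)
S(f, w) = 9 - w
J = -16/3 (J = -3 + (-4*5 - 1)/9 = -3 + (-20 - 1)/9 = -3 + (⅑)*(-21) = -3 - 7/3 = -16/3 ≈ -5.3333)
y(d, Z) = d²
1/(11672 + y(S(L, U(2)), J)) = 1/(11672 + (9 - 1*2)²) = 1/(11672 + (9 - 2)²) = 1/(11672 + 7²) = 1/(11672 + 49) = 1/11721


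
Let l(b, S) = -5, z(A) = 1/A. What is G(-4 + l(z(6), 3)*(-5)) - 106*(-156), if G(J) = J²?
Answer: 16977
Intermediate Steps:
G(-4 + l(z(6), 3)*(-5)) - 106*(-156) = (-4 - 5*(-5))² - 106*(-156) = (-4 + 25)² + 16536 = 21² + 16536 = 441 + 16536 = 16977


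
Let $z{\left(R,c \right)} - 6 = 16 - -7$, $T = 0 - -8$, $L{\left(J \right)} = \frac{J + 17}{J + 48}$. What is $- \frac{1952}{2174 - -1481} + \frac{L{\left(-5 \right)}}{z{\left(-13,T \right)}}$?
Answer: $- \frac{55588}{105995} \approx -0.52444$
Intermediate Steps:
$L{\left(J \right)} = \frac{17 + J}{48 + J}$
$T = 8$ ($T = 0 + 8 = 8$)
$z{\left(R,c \right)} = 29$ ($z{\left(R,c \right)} = 6 + \left(16 - -7\right) = 6 + \left(16 + 7\right) = 6 + 23 = 29$)
$- \frac{1952}{2174 - -1481} + \frac{L{\left(-5 \right)}}{z{\left(-13,T \right)}} = - \frac{1952}{2174 - -1481} + \frac{\frac{1}{48 - 5} \left(17 - 5\right)}{29} = - \frac{1952}{2174 + 1481} + \frac{1}{43} \cdot 12 \cdot \frac{1}{29} = - \frac{1952}{3655} + \frac{1}{43} \cdot 12 \cdot \frac{1}{29} = \left(-1952\right) \frac{1}{3655} + \frac{12}{43} \cdot \frac{1}{29} = - \frac{1952}{3655} + \frac{12}{1247} = - \frac{55588}{105995}$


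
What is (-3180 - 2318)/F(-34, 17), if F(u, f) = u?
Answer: 2749/17 ≈ 161.71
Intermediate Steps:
(-3180 - 2318)/F(-34, 17) = (-3180 - 2318)/(-34) = -5498*(-1/34) = 2749/17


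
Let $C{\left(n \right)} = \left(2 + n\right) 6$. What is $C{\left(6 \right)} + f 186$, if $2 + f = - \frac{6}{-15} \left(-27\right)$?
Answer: $- \frac{11664}{5} \approx -2332.8$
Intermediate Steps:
$C{\left(n \right)} = 12 + 6 n$
$f = - \frac{64}{5}$ ($f = -2 + - \frac{6}{-15} \left(-27\right) = -2 + \left(-6\right) \left(- \frac{1}{15}\right) \left(-27\right) = -2 + \frac{2}{5} \left(-27\right) = -2 - \frac{54}{5} = - \frac{64}{5} \approx -12.8$)
$C{\left(6 \right)} + f 186 = \left(12 + 6 \cdot 6\right) - \frac{11904}{5} = \left(12 + 36\right) - \frac{11904}{5} = 48 - \frac{11904}{5} = - \frac{11664}{5}$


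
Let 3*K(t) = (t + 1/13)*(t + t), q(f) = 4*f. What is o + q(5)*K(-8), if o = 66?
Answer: 35534/39 ≈ 911.13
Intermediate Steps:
K(t) = 2*t*(1/13 + t)/3 (K(t) = ((t + 1/13)*(t + t))/3 = ((t + 1/13)*(2*t))/3 = ((1/13 + t)*(2*t))/3 = (2*t*(1/13 + t))/3 = 2*t*(1/13 + t)/3)
o + q(5)*K(-8) = 66 + (4*5)*((2/39)*(-8)*(1 + 13*(-8))) = 66 + 20*((2/39)*(-8)*(1 - 104)) = 66 + 20*((2/39)*(-8)*(-103)) = 66 + 20*(1648/39) = 66 + 32960/39 = 35534/39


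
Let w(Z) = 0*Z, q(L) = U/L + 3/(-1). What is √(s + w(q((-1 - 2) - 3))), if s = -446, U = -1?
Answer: I*√446 ≈ 21.119*I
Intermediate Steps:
q(L) = -3 - 1/L (q(L) = -1/L + 3/(-1) = -1/L + 3*(-1) = -1/L - 3 = -3 - 1/L)
w(Z) = 0
√(s + w(q((-1 - 2) - 3))) = √(-446 + 0) = √(-446) = I*√446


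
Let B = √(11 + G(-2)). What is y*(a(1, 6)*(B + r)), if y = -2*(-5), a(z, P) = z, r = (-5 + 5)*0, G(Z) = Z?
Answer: 30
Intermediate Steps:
r = 0 (r = 0*0 = 0)
B = 3 (B = √(11 - 2) = √9 = 3)
y = 10
y*(a(1, 6)*(B + r)) = 10*(1*(3 + 0)) = 10*(1*3) = 10*3 = 30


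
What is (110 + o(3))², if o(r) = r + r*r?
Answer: 14884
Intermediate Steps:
o(r) = r + r²
(110 + o(3))² = (110 + 3*(1 + 3))² = (110 + 3*4)² = (110 + 12)² = 122² = 14884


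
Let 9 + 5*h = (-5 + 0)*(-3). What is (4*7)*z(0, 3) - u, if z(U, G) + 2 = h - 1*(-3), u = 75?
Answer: -67/5 ≈ -13.400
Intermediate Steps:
h = 6/5 (h = -9/5 + ((-5 + 0)*(-3))/5 = -9/5 + (-5*(-3))/5 = -9/5 + (1/5)*15 = -9/5 + 3 = 6/5 ≈ 1.2000)
z(U, G) = 11/5 (z(U, G) = -2 + (6/5 - 1*(-3)) = -2 + (6/5 + 3) = -2 + 21/5 = 11/5)
(4*7)*z(0, 3) - u = (4*7)*(11/5) - 1*75 = 28*(11/5) - 75 = 308/5 - 75 = -67/5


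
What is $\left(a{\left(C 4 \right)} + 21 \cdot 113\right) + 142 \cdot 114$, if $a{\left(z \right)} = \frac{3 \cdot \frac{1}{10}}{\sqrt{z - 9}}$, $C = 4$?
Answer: $18561 + \frac{3 \sqrt{7}}{70} \approx 18561.0$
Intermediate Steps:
$a{\left(z \right)} = \frac{3}{10 \sqrt{-9 + z}}$ ($a{\left(z \right)} = \frac{3 \cdot \frac{1}{10}}{\sqrt{-9 + z}} = \frac{3}{10 \sqrt{-9 + z}}$)
$\left(a{\left(C 4 \right)} + 21 \cdot 113\right) + 142 \cdot 114 = \left(\frac{3}{10 \sqrt{-9 + 4 \cdot 4}} + 21 \cdot 113\right) + 142 \cdot 114 = \left(\frac{3}{10 \sqrt{-9 + 16}} + 2373\right) + 16188 = \left(\frac{3}{10 \sqrt{7}} + 2373\right) + 16188 = \left(\frac{3 \frac{\sqrt{7}}{7}}{10} + 2373\right) + 16188 = \left(\frac{3 \sqrt{7}}{70} + 2373\right) + 16188 = \left(2373 + \frac{3 \sqrt{7}}{70}\right) + 16188 = 18561 + \frac{3 \sqrt{7}}{70}$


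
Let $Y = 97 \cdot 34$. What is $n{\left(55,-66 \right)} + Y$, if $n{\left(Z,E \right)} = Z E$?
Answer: $-332$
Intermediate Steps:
$n{\left(Z,E \right)} = E Z$
$Y = 3298$
$n{\left(55,-66 \right)} + Y = \left(-66\right) 55 + 3298 = -3630 + 3298 = -332$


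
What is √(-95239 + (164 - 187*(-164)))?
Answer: I*√64407 ≈ 253.79*I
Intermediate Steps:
√(-95239 + (164 - 187*(-164))) = √(-95239 + (164 + 30668)) = √(-95239 + 30832) = √(-64407) = I*√64407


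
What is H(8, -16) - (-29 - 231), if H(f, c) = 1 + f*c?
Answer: 133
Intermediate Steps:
H(f, c) = 1 + c*f
H(8, -16) - (-29 - 231) = (1 - 16*8) - (-29 - 231) = (1 - 128) - 1*(-260) = -127 + 260 = 133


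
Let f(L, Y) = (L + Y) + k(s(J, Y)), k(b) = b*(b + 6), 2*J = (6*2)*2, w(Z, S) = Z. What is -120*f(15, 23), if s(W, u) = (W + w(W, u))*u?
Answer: -36966480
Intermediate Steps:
J = 12 (J = ((6*2)*2)/2 = (12*2)/2 = (½)*24 = 12)
s(W, u) = 2*W*u (s(W, u) = (W + W)*u = (2*W)*u = 2*W*u)
k(b) = b*(6 + b)
f(L, Y) = L + Y + 24*Y*(6 + 24*Y) (f(L, Y) = (L + Y) + (2*12*Y)*(6 + 2*12*Y) = (L + Y) + (24*Y)*(6 + 24*Y) = (L + Y) + 24*Y*(6 + 24*Y) = L + Y + 24*Y*(6 + 24*Y))
-120*f(15, 23) = -120*(15 + 145*23 + 576*23²) = -120*(15 + 3335 + 576*529) = -120*(15 + 3335 + 304704) = -120*308054 = -36966480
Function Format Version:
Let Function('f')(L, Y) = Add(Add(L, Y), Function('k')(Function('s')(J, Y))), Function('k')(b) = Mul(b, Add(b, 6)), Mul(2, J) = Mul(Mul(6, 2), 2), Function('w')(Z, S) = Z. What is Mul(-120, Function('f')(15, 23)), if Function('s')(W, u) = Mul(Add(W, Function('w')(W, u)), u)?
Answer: -36966480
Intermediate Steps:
J = 12 (J = Mul(Rational(1, 2), Mul(Mul(6, 2), 2)) = Mul(Rational(1, 2), Mul(12, 2)) = Mul(Rational(1, 2), 24) = 12)
Function('s')(W, u) = Mul(2, W, u) (Function('s')(W, u) = Mul(Add(W, W), u) = Mul(Mul(2, W), u) = Mul(2, W, u))
Function('k')(b) = Mul(b, Add(6, b))
Function('f')(L, Y) = Add(L, Y, Mul(24, Y, Add(6, Mul(24, Y)))) (Function('f')(L, Y) = Add(Add(L, Y), Mul(Mul(2, 12, Y), Add(6, Mul(2, 12, Y)))) = Add(Add(L, Y), Mul(Mul(24, Y), Add(6, Mul(24, Y)))) = Add(Add(L, Y), Mul(24, Y, Add(6, Mul(24, Y)))) = Add(L, Y, Mul(24, Y, Add(6, Mul(24, Y)))))
Mul(-120, Function('f')(15, 23)) = Mul(-120, Add(15, Mul(145, 23), Mul(576, Pow(23, 2)))) = Mul(-120, Add(15, 3335, Mul(576, 529))) = Mul(-120, Add(15, 3335, 304704)) = Mul(-120, 308054) = -36966480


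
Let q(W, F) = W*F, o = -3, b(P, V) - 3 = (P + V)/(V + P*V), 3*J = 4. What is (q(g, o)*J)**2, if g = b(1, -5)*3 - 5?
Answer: 10816/25 ≈ 432.64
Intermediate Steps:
J = 4/3 (J = (1/3)*4 = 4/3 ≈ 1.3333)
b(P, V) = 3 + (P + V)/(V + P*V)
g = 26/5 (g = ((1 + 4*(-5) + 3*1*(-5))/((-5)*(1 + 1)))*3 - 5 = -1/5*(1 - 20 - 15)/2*3 - 5 = -1/5*1/2*(-34)*3 - 5 = (17/5)*3 - 5 = 51/5 - 5 = 26/5 ≈ 5.2000)
q(W, F) = F*W
(q(g, o)*J)**2 = (-3*26/5*(4/3))**2 = (-78/5*4/3)**2 = (-104/5)**2 = 10816/25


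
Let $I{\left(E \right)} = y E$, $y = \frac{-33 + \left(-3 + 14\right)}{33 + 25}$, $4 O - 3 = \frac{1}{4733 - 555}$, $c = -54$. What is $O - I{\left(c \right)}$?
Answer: $- \frac{9563413}{484648} \approx -19.733$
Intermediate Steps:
$O = \frac{12535}{16712}$ ($O = \frac{3}{4} + \frac{1}{4 \left(4733 - 555\right)} = \frac{3}{4} + \frac{1}{4 \cdot 4178} = \frac{3}{4} + \frac{1}{4} \cdot \frac{1}{4178} = \frac{3}{4} + \frac{1}{16712} = \frac{12535}{16712} \approx 0.75006$)
$y = - \frac{11}{29}$ ($y = \frac{-33 + 11}{58} = \left(-22\right) \frac{1}{58} = - \frac{11}{29} \approx -0.37931$)
$I{\left(E \right)} = - \frac{11 E}{29}$
$O - I{\left(c \right)} = \frac{12535}{16712} - \left(- \frac{11}{29}\right) \left(-54\right) = \frac{12535}{16712} - \frac{594}{29} = - \frac{9563413}{484648}$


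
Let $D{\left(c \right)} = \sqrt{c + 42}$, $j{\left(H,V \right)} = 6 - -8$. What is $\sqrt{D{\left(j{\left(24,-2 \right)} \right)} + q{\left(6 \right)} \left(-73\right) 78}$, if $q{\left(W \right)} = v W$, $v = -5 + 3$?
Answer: $\sqrt{68328 + 2 \sqrt{14}} \approx 261.41$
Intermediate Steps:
$v = -2$
$q{\left(W \right)} = - 2 W$
$j{\left(H,V \right)} = 14$ ($j{\left(H,V \right)} = 6 + 8 = 14$)
$D{\left(c \right)} = \sqrt{42 + c}$
$\sqrt{D{\left(j{\left(24,-2 \right)} \right)} + q{\left(6 \right)} \left(-73\right) 78} = \sqrt{\sqrt{42 + 14} + \left(-2\right) 6 \left(-73\right) 78} = \sqrt{\sqrt{56} + \left(-12\right) \left(-73\right) 78} = \sqrt{2 \sqrt{14} + 876 \cdot 78} = \sqrt{2 \sqrt{14} + 68328} = \sqrt{68328 + 2 \sqrt{14}}$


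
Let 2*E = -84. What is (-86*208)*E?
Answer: 751296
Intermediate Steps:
E = -42 (E = (½)*(-84) = -42)
(-86*208)*E = -86*208*(-42) = -17888*(-42) = 751296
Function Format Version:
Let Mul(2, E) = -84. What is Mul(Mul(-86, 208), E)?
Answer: 751296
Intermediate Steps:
E = -42 (E = Mul(Rational(1, 2), -84) = -42)
Mul(Mul(-86, 208), E) = Mul(Mul(-86, 208), -42) = Mul(-17888, -42) = 751296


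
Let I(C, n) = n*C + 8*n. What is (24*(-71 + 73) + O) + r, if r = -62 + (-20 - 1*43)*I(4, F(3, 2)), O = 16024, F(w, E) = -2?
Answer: 17522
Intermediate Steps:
I(C, n) = 8*n + C*n (I(C, n) = C*n + 8*n = 8*n + C*n)
r = 1450 (r = -62 + (-20 - 1*43)*(-2*(8 + 4)) = -62 + (-20 - 43)*(-2*12) = -62 - 63*(-24) = -62 + 1512 = 1450)
(24*(-71 + 73) + O) + r = (24*(-71 + 73) + 16024) + 1450 = (24*2 + 16024) + 1450 = (48 + 16024) + 1450 = 16072 + 1450 = 17522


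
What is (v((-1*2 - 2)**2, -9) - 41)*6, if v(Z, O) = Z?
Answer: -150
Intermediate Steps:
(v((-1*2 - 2)**2, -9) - 41)*6 = ((-1*2 - 2)**2 - 41)*6 = ((-2 - 2)**2 - 41)*6 = ((-4)**2 - 41)*6 = (16 - 41)*6 = -25*6 = -150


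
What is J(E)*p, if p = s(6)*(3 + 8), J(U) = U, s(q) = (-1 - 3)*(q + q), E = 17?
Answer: -8976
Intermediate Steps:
s(q) = -8*q
p = -528 (p = (-8*6)*(3 + 8) = -48*11 = -528)
J(E)*p = 17*(-528) = -8976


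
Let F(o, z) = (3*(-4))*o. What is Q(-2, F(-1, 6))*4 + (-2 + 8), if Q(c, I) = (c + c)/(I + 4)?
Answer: 5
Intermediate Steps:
F(o, z) = -12*o
Q(c, I) = 2*c/(4 + I) (Q(c, I) = (2*c)/(4 + I) = 2*c/(4 + I))
Q(-2, F(-1, 6))*4 + (-2 + 8) = (2*(-2)/(4 - 12*(-1)))*4 + (-2 + 8) = (2*(-2)/(4 + 12))*4 + 6 = (2*(-2)/16)*4 + 6 = (2*(-2)*(1/16))*4 + 6 = -1/4*4 + 6 = -1 + 6 = 5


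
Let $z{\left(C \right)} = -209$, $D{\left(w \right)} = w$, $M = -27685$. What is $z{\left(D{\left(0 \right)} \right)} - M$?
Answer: $27476$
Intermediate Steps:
$z{\left(D{\left(0 \right)} \right)} - M = -209 - -27685 = -209 + 27685 = 27476$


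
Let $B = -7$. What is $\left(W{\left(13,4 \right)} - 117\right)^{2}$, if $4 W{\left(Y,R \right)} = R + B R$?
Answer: $15129$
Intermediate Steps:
$W{\left(Y,R \right)} = - \frac{3 R}{2}$ ($W{\left(Y,R \right)} = \frac{R - 7 R}{4} = \frac{\left(-6\right) R}{4} = - \frac{3 R}{2}$)
$\left(W{\left(13,4 \right)} - 117\right)^{2} = \left(\left(- \frac{3}{2}\right) 4 - 117\right)^{2} = \left(-6 - 117\right)^{2} = \left(-123\right)^{2} = 15129$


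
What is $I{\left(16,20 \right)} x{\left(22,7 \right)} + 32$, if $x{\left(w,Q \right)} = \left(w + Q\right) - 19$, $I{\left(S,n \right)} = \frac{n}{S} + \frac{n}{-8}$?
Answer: $\frac{39}{2} \approx 19.5$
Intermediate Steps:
$I{\left(S,n \right)} = - \frac{n}{8} + \frac{n}{S}$ ($I{\left(S,n \right)} = \frac{n}{S} + n \left(- \frac{1}{8}\right) = \frac{n}{S} - \frac{n}{8} = - \frac{n}{8} + \frac{n}{S}$)
$x{\left(w,Q \right)} = -19 + Q + w$ ($x{\left(w,Q \right)} = \left(Q + w\right) - 19 = -19 + Q + w$)
$I{\left(16,20 \right)} x{\left(22,7 \right)} + 32 = \left(\left(- \frac{1}{8}\right) 20 + \frac{20}{16}\right) \left(-19 + 7 + 22\right) + 32 = \left(- \frac{5}{2} + 20 \cdot \frac{1}{16}\right) 10 + 32 = \left(- \frac{5}{2} + \frac{5}{4}\right) 10 + 32 = \left(- \frac{5}{4}\right) 10 + 32 = - \frac{25}{2} + 32 = \frac{39}{2}$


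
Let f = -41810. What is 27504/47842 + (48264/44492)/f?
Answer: 3197557568487/5562261981115 ≈ 0.57487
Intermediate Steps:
27504/47842 + (48264/44492)/f = 27504/47842 + (48264/44492)/(-41810) = 27504*(1/47842) + (48264*(1/44492))*(-1/41810) = 13752/23921 + (12066/11123)*(-1/41810) = 13752/23921 - 6033/232526315 = 3197557568487/5562261981115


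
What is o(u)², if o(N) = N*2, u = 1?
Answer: 4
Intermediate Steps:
o(N) = 2*N
o(u)² = (2*1)² = 2² = 4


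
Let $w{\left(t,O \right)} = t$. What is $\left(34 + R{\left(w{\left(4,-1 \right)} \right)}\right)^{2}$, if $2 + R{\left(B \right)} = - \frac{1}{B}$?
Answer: $\frac{16129}{16} \approx 1008.1$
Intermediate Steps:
$R{\left(B \right)} = -2 - \frac{1}{B}$
$\left(34 + R{\left(w{\left(4,-1 \right)} \right)}\right)^{2} = \left(34 - \frac{9}{4}\right)^{2} = \left(\frac{127}{4}\right)^{2} = \frac{16129}{16}$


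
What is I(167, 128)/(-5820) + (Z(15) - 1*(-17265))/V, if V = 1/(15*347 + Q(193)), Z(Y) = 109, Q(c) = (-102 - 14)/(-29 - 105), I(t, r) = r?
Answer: 8817197539666/97485 ≈ 9.0447e+7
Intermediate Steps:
Q(c) = 58/67 (Q(c) = -116/(-134) = -116*(-1/134) = 58/67)
V = 67/348793 (V = 1/(15*347 + 58/67) = 1/(5205 + 58/67) = 1/(348793/67) = 67/348793 ≈ 0.00019209)
I(167, 128)/(-5820) + (Z(15) - 1*(-17265))/V = 128/(-5820) + (109 - 1*(-17265))/(67/348793) = 128*(-1/5820) + (109 + 17265)*(348793/67) = -32/1455 + 17374*(348793/67) = -32/1455 + 6059929582/67 = 8817197539666/97485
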